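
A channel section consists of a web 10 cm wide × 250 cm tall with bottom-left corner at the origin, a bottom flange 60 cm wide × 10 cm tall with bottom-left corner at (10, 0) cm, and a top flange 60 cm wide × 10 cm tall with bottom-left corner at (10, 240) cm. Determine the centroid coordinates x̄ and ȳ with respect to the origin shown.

x̄ = 16.35 cm, ȳ = 125.00 cm

web: A = 10 × 250 = 2500.00, centroid at (5.00, 125.00).
bottom flange: A = 60 × 10 = 600.00, centroid at (40.00, 5.00).
top flange: A = 60 × 10 = 600.00, centroid at (40.00, 245.00).
ΣA = 3700.00 cm², ΣAx̄ = 60500.00 cm³, ΣAȳ = 462500.00 cm³.
x̄ = 60500.00/3700.00 = 16.35 cm; ȳ = 462500.00/3700.00 = 125.00 cm.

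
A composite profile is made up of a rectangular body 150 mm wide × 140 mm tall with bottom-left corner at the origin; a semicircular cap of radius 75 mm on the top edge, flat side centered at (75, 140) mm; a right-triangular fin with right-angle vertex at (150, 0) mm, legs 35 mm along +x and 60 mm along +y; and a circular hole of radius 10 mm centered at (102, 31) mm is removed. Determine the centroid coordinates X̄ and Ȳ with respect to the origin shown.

Part | A | x̄ᵢ | ȳᵢ | A·x̄ᵢ | A·ȳᵢ
rectangular body | 21000.00 | 75.00 | 70.00 | 1575000.00 | 1470000.00
semicircular top | 8835.73 | 75.00 | 171.83 | 662679.70 | 1518252.11
triangular fin | 1050.00 | 161.67 | 20.00 | 169750.00 | 21000.00
hole | -314.16 | 102.00 | 31.00 | -32044.25 | -9738.94
Σ | 30571.57 |  |  | 2375385.46 | 2999513.17
X̄ = 2375385.46 / 30571.57 = 77.70 mm
Ȳ = 2999513.17 / 30571.57 = 98.11 mm

X̄ = 77.70 mm, Ȳ = 98.11 mm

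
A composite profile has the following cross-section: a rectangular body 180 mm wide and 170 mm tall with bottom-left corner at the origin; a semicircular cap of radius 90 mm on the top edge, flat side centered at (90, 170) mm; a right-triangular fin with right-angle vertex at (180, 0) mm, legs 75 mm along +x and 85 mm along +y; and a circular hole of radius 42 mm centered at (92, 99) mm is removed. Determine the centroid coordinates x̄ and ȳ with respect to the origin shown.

rectangular body: A = 180 × 170 = 30600.00, centroid at (90.00, 85.00).
semicircular top: A = ½π·90² = 12723.45, centroid at (90.00, 208.20).
triangular fin: A = ½·75·85 = 3187.50, centroid at (205.00, 28.33).
hole: A = −π·42² = -5541.77, centroid at (92.00, 99.00).
ΣA = 40969.18 mm²
ΣAx̄ = (30600.00)(90.00) + (12723.45)(90.00) + (3187.50)(205.00) + (-5541.77)(92.00) = 4042705.23 mm³
ΣAȳ = (30600.00)(85.00) + (12723.45)(208.20) + (3187.50)(28.33) + (-5541.77)(99.00) = 4791663.87 mm³
x̄ = 4042705.23 / 40969.18 = 98.68 mm
ȳ = 4791663.87 / 40969.18 = 116.96 mm

x̄ = 98.68 mm, ȳ = 116.96 mm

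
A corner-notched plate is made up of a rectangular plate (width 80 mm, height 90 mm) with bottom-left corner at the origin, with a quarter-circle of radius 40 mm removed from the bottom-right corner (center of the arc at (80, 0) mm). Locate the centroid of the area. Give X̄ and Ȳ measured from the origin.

X̄ = 35.13 mm, Ȳ = 50.93 mm

plate: A = 80 × 90 = 7200.00, centroid at (40.00, 45.00).
removed quarter-circle: A = −¼π·40² = -1256.64, centroid at (63.02, 16.98).
ΣA = 5943.36 mm², ΣAX̄ = 208802.37 mm³, ΣAȲ = 302666.67 mm³.
X̄ = 208802.37/5943.36 = 35.13 mm; Ȳ = 302666.67/5943.36 = 50.93 mm.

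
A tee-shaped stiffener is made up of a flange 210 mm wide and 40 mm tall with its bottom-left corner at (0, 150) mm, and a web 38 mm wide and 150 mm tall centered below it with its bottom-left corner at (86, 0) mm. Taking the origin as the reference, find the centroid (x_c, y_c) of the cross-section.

web: A = 38 × 150 = 5700.00, centroid at (105.00, 75.00).
flange: A = 210 × 40 = 8400.00, centroid at (105.00, 170.00).
ΣA = 14100.00 mm²
ΣAx_c = (5700.00)(105.00) + (8400.00)(105.00) = 1480500.00 mm³
ΣAy_c = (5700.00)(75.00) + (8400.00)(170.00) = 1855500.00 mm³
x_c = 1480500.00 / 14100.00 = 105.00 mm
y_c = 1855500.00 / 14100.00 = 131.60 mm

x_c = 105.00 mm, y_c = 131.60 mm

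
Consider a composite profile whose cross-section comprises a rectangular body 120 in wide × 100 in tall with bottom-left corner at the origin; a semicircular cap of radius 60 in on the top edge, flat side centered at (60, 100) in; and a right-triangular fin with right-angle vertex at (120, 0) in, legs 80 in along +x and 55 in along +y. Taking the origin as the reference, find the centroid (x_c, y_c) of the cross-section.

x_c = 69.60 in, y_c = 67.98 in

rectangular body: A = 120 × 100 = 12000.00, centroid at (60.00, 50.00).
semicircular top: A = ½π·60² = 5654.87, centroid at (60.00, 125.46).
triangular fin: A = ½·80·55 = 2200.00, centroid at (146.67, 18.33).
ΣA = 19854.87 in²
ΣAx_c = (12000.00)(60.00) + (5654.87)(60.00) + (2200.00)(146.67) = 1381958.67 in³
ΣAy_c = (12000.00)(50.00) + (5654.87)(125.46) + (2200.00)(18.33) = 1349820.01 in³
x_c = 1381958.67 / 19854.87 = 69.60 in
y_c = 1349820.01 / 19854.87 = 67.98 in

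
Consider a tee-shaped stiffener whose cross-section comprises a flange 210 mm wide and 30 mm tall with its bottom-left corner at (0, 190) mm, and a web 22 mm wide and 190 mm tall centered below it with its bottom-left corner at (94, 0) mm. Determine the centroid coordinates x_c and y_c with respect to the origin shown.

web: A = 22 × 190 = 4180.00, centroid at (105.00, 95.00).
flange: A = 210 × 30 = 6300.00, centroid at (105.00, 205.00).
ΣA = 10480.00 mm², ΣAx_c = 1100400.00 mm³, ΣAy_c = 1688600.00 mm³.
x_c = 1100400.00/10480.00 = 105.00 mm; y_c = 1688600.00/10480.00 = 161.13 mm.

x_c = 105.00 mm, y_c = 161.13 mm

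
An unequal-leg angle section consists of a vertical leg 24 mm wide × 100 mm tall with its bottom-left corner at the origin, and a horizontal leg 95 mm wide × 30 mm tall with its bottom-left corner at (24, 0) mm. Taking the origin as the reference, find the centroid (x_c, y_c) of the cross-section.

x_c = 44.30 mm, y_c = 31.00 mm

vertical leg: A = 24 × 100 = 2400.00, centroid at (12.00, 50.00).
horizontal leg: A = 95 × 30 = 2850.00, centroid at (71.50, 15.00).
ΣA = 5250.00 mm², ΣAx_c = 232575.00 mm³, ΣAy_c = 162750.00 mm³.
x_c = 232575.00/5250.00 = 44.30 mm; y_c = 162750.00/5250.00 = 31.00 mm.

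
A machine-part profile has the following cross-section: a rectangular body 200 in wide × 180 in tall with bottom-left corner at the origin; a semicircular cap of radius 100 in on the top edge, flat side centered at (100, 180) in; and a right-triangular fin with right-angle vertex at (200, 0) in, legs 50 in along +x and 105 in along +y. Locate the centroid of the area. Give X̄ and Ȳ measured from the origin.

X̄ = 105.64 in, Ȳ = 125.63 in

rectangular body: A = 200 × 180 = 36000.00, centroid at (100.00, 90.00).
semicircular top: A = ½π·100² = 15707.96, centroid at (100.00, 222.44).
triangular fin: A = ½·50·105 = 2625.00, centroid at (216.67, 35.00).
ΣA = 54332.96 in², ΣAX̄ = 5739546.33 in³, ΣAȲ = 6825975.05 in³.
X̄ = 5739546.33/54332.96 = 105.64 in; Ȳ = 6825975.05/54332.96 = 125.63 in.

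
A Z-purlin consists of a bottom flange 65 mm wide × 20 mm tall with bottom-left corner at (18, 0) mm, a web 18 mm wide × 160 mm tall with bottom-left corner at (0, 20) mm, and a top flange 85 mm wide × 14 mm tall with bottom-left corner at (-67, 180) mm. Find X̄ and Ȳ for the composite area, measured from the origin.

bottom flange: A = 65 × 20 = 1300.00, centroid at (50.50, 10.00).
web: A = 18 × 160 = 2880.00, centroid at (9.00, 100.00).
top flange: A = 85 × 14 = 1190.00, centroid at (-24.50, 187.00).
ΣA = 5370.00 mm²
ΣAX̄ = (1300.00)(50.50) + (2880.00)(9.00) + (1190.00)(-24.50) = 62415.00 mm³
ΣAȲ = (1300.00)(10.00) + (2880.00)(100.00) + (1190.00)(187.00) = 523530.00 mm³
X̄ = 62415.00 / 5370.00 = 11.62 mm
Ȳ = 523530.00 / 5370.00 = 97.49 mm

X̄ = 11.62 mm, Ȳ = 97.49 mm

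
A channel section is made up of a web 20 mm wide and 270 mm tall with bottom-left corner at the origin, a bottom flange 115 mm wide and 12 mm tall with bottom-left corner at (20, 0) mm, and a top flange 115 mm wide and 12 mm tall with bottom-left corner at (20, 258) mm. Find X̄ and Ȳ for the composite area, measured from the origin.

web: A = 20 × 270 = 5400.00, centroid at (10.00, 135.00).
bottom flange: A = 115 × 12 = 1380.00, centroid at (77.50, 6.00).
top flange: A = 115 × 12 = 1380.00, centroid at (77.50, 264.00).
ΣA = 8160.00 mm², ΣAX̄ = 267900.00 mm³, ΣAȲ = 1101600.00 mm³.
X̄ = 267900.00/8160.00 = 32.83 mm; Ȳ = 1101600.00/8160.00 = 135.00 mm.

X̄ = 32.83 mm, Ȳ = 135.00 mm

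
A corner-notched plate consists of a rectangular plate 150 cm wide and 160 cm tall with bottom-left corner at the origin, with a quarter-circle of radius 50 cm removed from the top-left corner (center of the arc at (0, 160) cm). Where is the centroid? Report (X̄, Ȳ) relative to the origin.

Part | A | x̄ᵢ | ȳᵢ | A·x̄ᵢ | A·ȳᵢ
plate | 24000.00 | 75.00 | 80.00 | 1800000.00 | 1920000.00
removed quarter-circle | -1963.50 | 21.22 | 138.78 | -41666.67 | -272492.60
Σ | 22036.50 |  |  | 1758333.33 | 1647507.40
X̄ = 1758333.33 / 22036.50 = 79.79 cm
Ȳ = 1647507.40 / 22036.50 = 74.76 cm

X̄ = 79.79 cm, Ȳ = 74.76 cm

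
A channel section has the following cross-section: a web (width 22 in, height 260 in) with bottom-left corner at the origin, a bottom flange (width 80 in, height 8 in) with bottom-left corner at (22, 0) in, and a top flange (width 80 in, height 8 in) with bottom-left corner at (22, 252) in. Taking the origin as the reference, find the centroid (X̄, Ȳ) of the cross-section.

X̄ = 20.33 in, Ȳ = 130.00 in

web: A = 22 × 260 = 5720.00, centroid at (11.00, 130.00).
bottom flange: A = 80 × 8 = 640.00, centroid at (62.00, 4.00).
top flange: A = 80 × 8 = 640.00, centroid at (62.00, 256.00).
ΣA = 7000.00 in²
ΣAX̄ = (5720.00)(11.00) + (640.00)(62.00) + (640.00)(62.00) = 142280.00 in³
ΣAȲ = (5720.00)(130.00) + (640.00)(4.00) + (640.00)(256.00) = 910000.00 in³
X̄ = 142280.00 / 7000.00 = 20.33 in
Ȳ = 910000.00 / 7000.00 = 130.00 in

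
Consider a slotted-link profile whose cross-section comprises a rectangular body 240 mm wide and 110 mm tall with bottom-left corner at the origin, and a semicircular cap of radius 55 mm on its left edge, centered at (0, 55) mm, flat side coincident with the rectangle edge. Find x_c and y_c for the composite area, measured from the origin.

x_c = 98.14 mm, y_c = 55.00 mm

rectangular body: A = 240 × 110 = 26400.00, centroid at (120.00, 55.00).
semicircular end: A = ½π·55² = 4751.66, centroid at (-23.34, 55.00).
ΣA = 31151.66 mm²
ΣAx_c = (26400.00)(120.00) + (4751.66)(-23.34) = 3057083.33 mm³
ΣAy_c = (26400.00)(55.00) + (4751.66)(55.00) = 1713341.24 mm³
x_c = 3057083.33 / 31151.66 = 98.14 mm
y_c = 1713341.24 / 31151.66 = 55.00 mm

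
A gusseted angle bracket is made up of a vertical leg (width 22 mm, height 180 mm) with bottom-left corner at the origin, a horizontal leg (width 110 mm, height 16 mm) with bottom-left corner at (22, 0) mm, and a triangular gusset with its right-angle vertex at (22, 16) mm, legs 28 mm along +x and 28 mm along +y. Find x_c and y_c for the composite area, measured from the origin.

x_c = 31.31 mm, y_c = 62.24 mm

vertical leg: A = 22 × 180 = 3960.00, centroid at (11.00, 90.00).
horizontal leg: A = 110 × 16 = 1760.00, centroid at (77.00, 8.00).
gusset: A = ½·28·28 = 392.00, centroid at (31.33, 25.33).
ΣA = 6112.00 mm², ΣAx_c = 191362.67 mm³, ΣAy_c = 380410.67 mm³.
x_c = 191362.67/6112.00 = 31.31 mm; y_c = 380410.67/6112.00 = 62.24 mm.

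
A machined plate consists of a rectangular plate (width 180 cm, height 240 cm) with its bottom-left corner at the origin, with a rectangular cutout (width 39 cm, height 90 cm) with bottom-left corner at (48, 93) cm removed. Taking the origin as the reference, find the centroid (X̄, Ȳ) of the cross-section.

X̄ = 91.99 cm, Ȳ = 118.41 cm

plate: A = 180 × 240 = 43200.00, centroid at (90.00, 120.00).
hole: A = −(39 × 90) = -3510.00, centroid at (67.50, 138.00).
ΣA = 39690.00 cm², ΣAX̄ = 3651075.00 cm³, ΣAȲ = 4699620.00 cm³.
X̄ = 3651075.00/39690.00 = 91.99 cm; Ȳ = 4699620.00/39690.00 = 118.41 cm.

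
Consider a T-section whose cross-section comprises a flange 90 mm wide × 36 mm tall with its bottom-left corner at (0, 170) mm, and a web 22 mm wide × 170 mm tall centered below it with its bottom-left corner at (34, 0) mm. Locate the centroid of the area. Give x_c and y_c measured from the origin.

x_c = 45.00 mm, y_c = 132.81 mm

web: A = 22 × 170 = 3740.00, centroid at (45.00, 85.00).
flange: A = 90 × 36 = 3240.00, centroid at (45.00, 188.00).
ΣA = 6980.00 mm², ΣAx_c = 314100.00 mm³, ΣAy_c = 927020.00 mm³.
x_c = 314100.00/6980.00 = 45.00 mm; y_c = 927020.00/6980.00 = 132.81 mm.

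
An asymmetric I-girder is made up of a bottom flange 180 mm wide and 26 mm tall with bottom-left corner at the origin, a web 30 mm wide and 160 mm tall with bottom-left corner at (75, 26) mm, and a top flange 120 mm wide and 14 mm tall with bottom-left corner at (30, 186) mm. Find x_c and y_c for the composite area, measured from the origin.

bottom flange: A = 180 × 26 = 4680.00, centroid at (90.00, 13.00).
web: A = 30 × 160 = 4800.00, centroid at (90.00, 106.00).
top flange: A = 120 × 14 = 1680.00, centroid at (90.00, 193.00).
ΣA = 11160.00 mm², ΣAx_c = 1004400.00 mm³, ΣAy_c = 893880.00 mm³.
x_c = 1004400.00/11160.00 = 90.00 mm; y_c = 893880.00/11160.00 = 80.10 mm.

x_c = 90.00 mm, y_c = 80.10 mm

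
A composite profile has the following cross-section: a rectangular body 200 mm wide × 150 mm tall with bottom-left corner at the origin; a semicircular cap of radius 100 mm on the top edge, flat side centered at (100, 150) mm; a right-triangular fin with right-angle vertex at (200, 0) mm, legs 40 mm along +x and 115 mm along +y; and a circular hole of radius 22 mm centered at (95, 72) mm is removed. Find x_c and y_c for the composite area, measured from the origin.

rectangular body: A = 200 × 150 = 30000.00, centroid at (100.00, 75.00).
semicircular top: A = ½π·100² = 15707.96, centroid at (100.00, 192.44).
triangular fin: A = ½·40·115 = 2300.00, centroid at (213.33, 38.33).
hole: A = −π·22² = -1520.53, centroid at (95.00, 72.00).
ΣA = 46487.43 mm², ΣAx_c = 4917012.56 mm³, ΣAy_c = 5251549.60 mm³.
x_c = 4917012.56/46487.43 = 105.77 mm; y_c = 5251549.60/46487.43 = 112.97 mm.

x_c = 105.77 mm, y_c = 112.97 mm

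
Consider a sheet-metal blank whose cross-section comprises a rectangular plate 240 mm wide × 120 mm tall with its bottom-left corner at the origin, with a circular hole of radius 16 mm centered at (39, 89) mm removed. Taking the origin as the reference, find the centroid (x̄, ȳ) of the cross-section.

x̄ = 122.33 mm, ȳ = 59.17 mm

Part | A | x̄ᵢ | ȳᵢ | A·x̄ᵢ | A·ȳᵢ
plate | 28800.00 | 120.00 | 60.00 | 3456000.00 | 1728000.00
hole | -804.25 | 39.00 | 89.00 | -31365.66 | -71578.05
Σ | 27995.75 |  |  | 3424634.34 | 1656421.95
x̄ = 3424634.34 / 27995.75 = 122.33 mm
ȳ = 1656421.95 / 27995.75 = 59.17 mm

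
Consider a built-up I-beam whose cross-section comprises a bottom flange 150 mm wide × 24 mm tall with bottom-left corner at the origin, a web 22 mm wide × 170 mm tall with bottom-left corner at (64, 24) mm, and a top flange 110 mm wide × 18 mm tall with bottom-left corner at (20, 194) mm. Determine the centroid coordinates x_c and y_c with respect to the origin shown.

x_c = 75.00 mm, y_c = 91.50 mm

Part | A | x̄ᵢ | ȳᵢ | A·x̄ᵢ | A·ȳᵢ
bottom flange | 3600.00 | 75.00 | 12.00 | 270000.00 | 43200.00
web | 3740.00 | 75.00 | 109.00 | 280500.00 | 407660.00
top flange | 1980.00 | 75.00 | 203.00 | 148500.00 | 401940.00
Σ | 9320.00 |  |  | 699000.00 | 852800.00
x_c = 699000.00 / 9320.00 = 75.00 mm
y_c = 852800.00 / 9320.00 = 91.50 mm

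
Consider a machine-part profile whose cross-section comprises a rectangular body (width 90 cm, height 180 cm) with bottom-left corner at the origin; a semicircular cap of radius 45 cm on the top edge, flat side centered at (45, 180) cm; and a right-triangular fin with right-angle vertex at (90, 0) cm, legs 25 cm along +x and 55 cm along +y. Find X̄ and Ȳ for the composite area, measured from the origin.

rectangular body: A = 90 × 180 = 16200.00, centroid at (45.00, 90.00).
semicircular top: A = ½π·45² = 3180.86, centroid at (45.00, 199.10).
triangular fin: A = ½·25·55 = 687.50, centroid at (98.33, 18.33).
ΣA = 20068.36 cm²
ΣAX̄ = (16200.00)(45.00) + (3180.86)(45.00) + (687.50)(98.33) = 939742.98 cm³
ΣAȲ = (16200.00)(90.00) + (3180.86)(199.10) + (687.50)(18.33) = 2103909.43 cm³
X̄ = 939742.98 / 20068.36 = 46.83 cm
Ȳ = 2103909.43 / 20068.36 = 104.84 cm

X̄ = 46.83 cm, Ȳ = 104.84 cm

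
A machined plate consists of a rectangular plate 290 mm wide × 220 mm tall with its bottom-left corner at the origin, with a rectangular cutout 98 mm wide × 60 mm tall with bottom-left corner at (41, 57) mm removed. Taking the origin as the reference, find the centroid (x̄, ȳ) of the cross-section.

plate: A = 290 × 220 = 63800.00, centroid at (145.00, 110.00).
hole: A = −(98 × 60) = -5880.00, centroid at (90.00, 87.00).
ΣA = 57920.00 mm², ΣAx̄ = 8721800.00 mm³, ΣAȳ = 6506440.00 mm³.
x̄ = 8721800.00/57920.00 = 150.58 mm; ȳ = 6506440.00/57920.00 = 112.33 mm.

x̄ = 150.58 mm, ȳ = 112.33 mm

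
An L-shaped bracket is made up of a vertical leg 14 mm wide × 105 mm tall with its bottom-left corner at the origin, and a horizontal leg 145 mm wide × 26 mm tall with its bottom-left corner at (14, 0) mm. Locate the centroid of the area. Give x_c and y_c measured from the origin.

x_c = 64.20 mm, y_c = 24.08 mm

vertical leg: A = 14 × 105 = 1470.00, centroid at (7.00, 52.50).
horizontal leg: A = 145 × 26 = 3770.00, centroid at (86.50, 13.00).
ΣA = 5240.00 mm², ΣAx_c = 336395.00 mm³, ΣAy_c = 126185.00 mm³.
x_c = 336395.00/5240.00 = 64.20 mm; y_c = 126185.00/5240.00 = 24.08 mm.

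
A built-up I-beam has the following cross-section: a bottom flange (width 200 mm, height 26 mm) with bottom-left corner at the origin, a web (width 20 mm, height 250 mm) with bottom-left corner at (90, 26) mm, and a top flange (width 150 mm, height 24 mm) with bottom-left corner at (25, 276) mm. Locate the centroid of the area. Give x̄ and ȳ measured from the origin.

x̄ = 100.00 mm, ȳ = 134.74 mm

Part | A | x̄ᵢ | ȳᵢ | A·x̄ᵢ | A·ȳᵢ
bottom flange | 5200.00 | 100.00 | 13.00 | 520000.00 | 67600.00
web | 5000.00 | 100.00 | 151.00 | 500000.00 | 755000.00
top flange | 3600.00 | 100.00 | 288.00 | 360000.00 | 1036800.00
Σ | 13800.00 |  |  | 1380000.00 | 1859400.00
x̄ = 1380000.00 / 13800.00 = 100.00 mm
ȳ = 1859400.00 / 13800.00 = 134.74 mm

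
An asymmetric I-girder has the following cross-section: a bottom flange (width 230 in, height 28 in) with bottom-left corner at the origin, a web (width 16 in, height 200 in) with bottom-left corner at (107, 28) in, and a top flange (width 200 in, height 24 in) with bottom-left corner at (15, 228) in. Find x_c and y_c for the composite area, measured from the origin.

bottom flange: A = 230 × 28 = 6440.00, centroid at (115.00, 14.00).
web: A = 16 × 200 = 3200.00, centroid at (115.00, 128.00).
top flange: A = 200 × 24 = 4800.00, centroid at (115.00, 240.00).
ΣA = 14440.00 in², ΣAx_c = 1660600.00 in³, ΣAy_c = 1651760.00 in³.
x_c = 1660600.00/14440.00 = 115.00 in; y_c = 1651760.00/14440.00 = 114.39 in.

x_c = 115.00 in, y_c = 114.39 in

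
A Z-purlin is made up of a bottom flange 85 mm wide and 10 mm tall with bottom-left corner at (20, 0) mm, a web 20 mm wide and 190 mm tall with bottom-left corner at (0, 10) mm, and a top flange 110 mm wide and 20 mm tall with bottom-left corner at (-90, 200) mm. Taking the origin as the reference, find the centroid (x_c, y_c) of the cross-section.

x_c = 2.06 mm, y_c = 126.31 mm

Part | A | x̄ᵢ | ȳᵢ | A·x̄ᵢ | A·ȳᵢ
bottom flange | 850.00 | 62.50 | 5.00 | 53125.00 | 4250.00
web | 3800.00 | 10.00 | 105.00 | 38000.00 | 399000.00
top flange | 2200.00 | -35.00 | 210.00 | -77000.00 | 462000.00
Σ | 6850.00 |  |  | 14125.00 | 865250.00
x_c = 14125.00 / 6850.00 = 2.06 mm
y_c = 865250.00 / 6850.00 = 126.31 mm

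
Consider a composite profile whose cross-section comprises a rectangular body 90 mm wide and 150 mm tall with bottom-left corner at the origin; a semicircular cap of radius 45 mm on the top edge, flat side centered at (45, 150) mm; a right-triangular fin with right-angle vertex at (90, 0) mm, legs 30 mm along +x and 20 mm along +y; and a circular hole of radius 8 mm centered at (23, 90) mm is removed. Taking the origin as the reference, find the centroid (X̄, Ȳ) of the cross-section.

rectangular body: A = 90 × 150 = 13500.00, centroid at (45.00, 75.00).
semicircular top: A = ½π·45² = 3180.86, centroid at (45.00, 169.10).
triangular fin: A = ½·30·20 = 300.00, centroid at (100.00, 6.67).
hole: A = −π·8² = -201.06, centroid at (23.00, 90.00).
ΣA = 16779.80 mm²
ΣAX̄ = (13500.00)(45.00) + (3180.86)(45.00) + (300.00)(100.00) + (-201.06)(23.00) = 776014.39 mm³
ΣAȲ = (13500.00)(75.00) + (3180.86)(169.10) + (300.00)(6.67) + (-201.06)(90.00) = 1534283.81 mm³
X̄ = 776014.39 / 16779.80 = 46.25 mm
Ȳ = 1534283.81 / 16779.80 = 91.44 mm

X̄ = 46.25 mm, Ȳ = 91.44 mm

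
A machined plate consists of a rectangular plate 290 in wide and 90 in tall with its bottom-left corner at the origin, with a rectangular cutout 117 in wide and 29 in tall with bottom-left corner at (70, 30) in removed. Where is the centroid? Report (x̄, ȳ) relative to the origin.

x̄ = 147.47 in, ȳ = 45.07 in

plate: A = 290 × 90 = 26100.00, centroid at (145.00, 45.00).
hole: A = −(117 × 29) = -3393.00, centroid at (128.50, 44.50).
ΣA = 22707.00 in²
ΣAx̄ = (26100.00)(145.00) + (-3393.00)(128.50) = 3348499.50 in³
ΣAȳ = (26100.00)(45.00) + (-3393.00)(44.50) = 1023511.50 in³
x̄ = 3348499.50 / 22707.00 = 147.47 in
ȳ = 1023511.50 / 22707.00 = 45.07 in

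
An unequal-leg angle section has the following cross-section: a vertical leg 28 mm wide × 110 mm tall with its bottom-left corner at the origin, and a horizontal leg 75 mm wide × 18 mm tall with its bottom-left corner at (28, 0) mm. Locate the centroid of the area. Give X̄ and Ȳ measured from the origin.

X̄ = 29.69 mm, Ȳ = 40.98 mm

vertical leg: A = 28 × 110 = 3080.00, centroid at (14.00, 55.00).
horizontal leg: A = 75 × 18 = 1350.00, centroid at (65.50, 9.00).
ΣA = 4430.00 mm²
ΣAX̄ = (3080.00)(14.00) + (1350.00)(65.50) = 131545.00 mm³
ΣAȲ = (3080.00)(55.00) + (1350.00)(9.00) = 181550.00 mm³
X̄ = 131545.00 / 4430.00 = 29.69 mm
Ȳ = 181550.00 / 4430.00 = 40.98 mm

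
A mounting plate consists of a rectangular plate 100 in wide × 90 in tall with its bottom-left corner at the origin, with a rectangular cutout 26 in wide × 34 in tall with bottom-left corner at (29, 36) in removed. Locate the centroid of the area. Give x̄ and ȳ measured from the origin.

plate: A = 100 × 90 = 9000.00, centroid at (50.00, 45.00).
hole: A = −(26 × 34) = -884.00, centroid at (42.00, 53.00).
ΣA = 8116.00 in²
ΣAx̄ = (9000.00)(50.00) + (-884.00)(42.00) = 412872.00 in³
ΣAȳ = (9000.00)(45.00) + (-884.00)(53.00) = 358148.00 in³
x̄ = 412872.00 / 8116.00 = 50.87 in
ȳ = 358148.00 / 8116.00 = 44.13 in

x̄ = 50.87 in, ȳ = 44.13 in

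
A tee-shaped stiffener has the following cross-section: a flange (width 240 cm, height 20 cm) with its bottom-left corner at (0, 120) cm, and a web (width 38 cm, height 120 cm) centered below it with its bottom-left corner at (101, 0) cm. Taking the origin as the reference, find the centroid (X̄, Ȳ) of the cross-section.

X̄ = 120.00 cm, Ȳ = 95.90 cm

Part | A | x̄ᵢ | ȳᵢ | A·x̄ᵢ | A·ȳᵢ
web | 4560.00 | 120.00 | 60.00 | 547200.00 | 273600.00
flange | 4800.00 | 120.00 | 130.00 | 576000.00 | 624000.00
Σ | 9360.00 |  |  | 1123200.00 | 897600.00
X̄ = 1123200.00 / 9360.00 = 120.00 cm
Ȳ = 897600.00 / 9360.00 = 95.90 cm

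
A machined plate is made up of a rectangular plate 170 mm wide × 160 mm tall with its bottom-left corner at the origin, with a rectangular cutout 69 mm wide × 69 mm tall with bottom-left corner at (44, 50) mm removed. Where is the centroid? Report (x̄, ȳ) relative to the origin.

plate: A = 170 × 160 = 27200.00, centroid at (85.00, 80.00).
hole: A = −(69 × 69) = -4761.00, centroid at (78.50, 84.50).
ΣA = 22439.00 mm²
ΣAx̄ = (27200.00)(85.00) + (-4761.00)(78.50) = 1938261.50 mm³
ΣAȳ = (27200.00)(80.00) + (-4761.00)(84.50) = 1773695.50 mm³
x̄ = 1938261.50 / 22439.00 = 86.38 mm
ȳ = 1773695.50 / 22439.00 = 79.05 mm

x̄ = 86.38 mm, ȳ = 79.05 mm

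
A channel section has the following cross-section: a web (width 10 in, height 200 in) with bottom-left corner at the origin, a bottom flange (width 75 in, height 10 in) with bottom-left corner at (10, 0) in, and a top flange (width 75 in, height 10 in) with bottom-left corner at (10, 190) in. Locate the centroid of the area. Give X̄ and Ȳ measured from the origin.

X̄ = 23.21 in, Ȳ = 100.00 in

web: A = 10 × 200 = 2000.00, centroid at (5.00, 100.00).
bottom flange: A = 75 × 10 = 750.00, centroid at (47.50, 5.00).
top flange: A = 75 × 10 = 750.00, centroid at (47.50, 195.00).
ΣA = 3500.00 in²
ΣAX̄ = (2000.00)(5.00) + (750.00)(47.50) + (750.00)(47.50) = 81250.00 in³
ΣAȲ = (2000.00)(100.00) + (750.00)(5.00) + (750.00)(195.00) = 350000.00 in³
X̄ = 81250.00 / 3500.00 = 23.21 in
Ȳ = 350000.00 / 3500.00 = 100.00 in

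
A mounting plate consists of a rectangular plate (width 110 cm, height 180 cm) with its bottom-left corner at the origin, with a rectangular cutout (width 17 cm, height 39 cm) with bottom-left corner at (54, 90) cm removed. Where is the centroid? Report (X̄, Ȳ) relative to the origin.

X̄ = 54.74 cm, Ȳ = 89.32 cm

plate: A = 110 × 180 = 19800.00, centroid at (55.00, 90.00).
hole: A = −(17 × 39) = -663.00, centroid at (62.50, 109.50).
ΣA = 19137.00 cm²
ΣAX̄ = (19800.00)(55.00) + (-663.00)(62.50) = 1047562.50 cm³
ΣAȲ = (19800.00)(90.00) + (-663.00)(109.50) = 1709401.50 cm³
X̄ = 1047562.50 / 19137.00 = 54.74 cm
Ȳ = 1709401.50 / 19137.00 = 89.32 cm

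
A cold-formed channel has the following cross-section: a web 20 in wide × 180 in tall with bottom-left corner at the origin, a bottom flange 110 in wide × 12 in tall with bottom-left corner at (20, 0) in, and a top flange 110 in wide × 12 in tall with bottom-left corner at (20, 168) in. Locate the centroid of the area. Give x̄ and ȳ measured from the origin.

Part | A | x̄ᵢ | ȳᵢ | A·x̄ᵢ | A·ȳᵢ
web | 3600.00 | 10.00 | 90.00 | 36000.00 | 324000.00
bottom flange | 1320.00 | 75.00 | 6.00 | 99000.00 | 7920.00
top flange | 1320.00 | 75.00 | 174.00 | 99000.00 | 229680.00
Σ | 6240.00 |  |  | 234000.00 | 561600.00
x̄ = 234000.00 / 6240.00 = 37.50 in
ȳ = 561600.00 / 6240.00 = 90.00 in

x̄ = 37.50 in, ȳ = 90.00 in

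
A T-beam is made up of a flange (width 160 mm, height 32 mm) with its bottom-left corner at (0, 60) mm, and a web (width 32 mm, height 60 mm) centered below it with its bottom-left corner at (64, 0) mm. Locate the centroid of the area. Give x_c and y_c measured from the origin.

Part | A | x̄ᵢ | ȳᵢ | A·x̄ᵢ | A·ȳᵢ
web | 1920.00 | 80.00 | 30.00 | 153600.00 | 57600.00
flange | 5120.00 | 80.00 | 76.00 | 409600.00 | 389120.00
Σ | 7040.00 |  |  | 563200.00 | 446720.00
x_c = 563200.00 / 7040.00 = 80.00 mm
y_c = 446720.00 / 7040.00 = 63.45 mm

x_c = 80.00 mm, y_c = 63.45 mm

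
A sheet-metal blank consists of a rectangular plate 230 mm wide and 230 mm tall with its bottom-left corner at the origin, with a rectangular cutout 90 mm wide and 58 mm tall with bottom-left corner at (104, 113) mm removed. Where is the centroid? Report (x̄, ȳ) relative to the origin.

plate: A = 230 × 230 = 52900.00, centroid at (115.00, 115.00).
hole: A = −(90 × 58) = -5220.00, centroid at (149.00, 142.00).
ΣA = 47680.00 mm²
ΣAx̄ = (52900.00)(115.00) + (-5220.00)(149.00) = 5305720.00 mm³
ΣAȳ = (52900.00)(115.00) + (-5220.00)(142.00) = 5342260.00 mm³
x̄ = 5305720.00 / 47680.00 = 111.28 mm
ȳ = 5342260.00 / 47680.00 = 112.04 mm

x̄ = 111.28 mm, ȳ = 112.04 mm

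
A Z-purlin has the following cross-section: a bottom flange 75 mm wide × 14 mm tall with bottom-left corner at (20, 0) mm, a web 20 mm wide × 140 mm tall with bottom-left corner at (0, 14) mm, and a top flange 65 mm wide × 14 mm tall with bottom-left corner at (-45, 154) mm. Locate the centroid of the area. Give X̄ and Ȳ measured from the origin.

X̄ = 16.18 mm, Ȳ = 81.74 mm

bottom flange: A = 75 × 14 = 1050.00, centroid at (57.50, 7.00).
web: A = 20 × 140 = 2800.00, centroid at (10.00, 84.00).
top flange: A = 65 × 14 = 910.00, centroid at (-12.50, 161.00).
ΣA = 4760.00 mm², ΣAX̄ = 77000.00 mm³, ΣAȲ = 389060.00 mm³.
X̄ = 77000.00/4760.00 = 16.18 mm; Ȳ = 389060.00/4760.00 = 81.74 mm.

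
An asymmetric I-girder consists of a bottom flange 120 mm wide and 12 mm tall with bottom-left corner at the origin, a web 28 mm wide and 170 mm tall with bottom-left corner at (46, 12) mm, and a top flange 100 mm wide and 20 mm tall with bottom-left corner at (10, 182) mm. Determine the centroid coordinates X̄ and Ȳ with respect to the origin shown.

Part | A | x̄ᵢ | ȳᵢ | A·x̄ᵢ | A·ȳᵢ
bottom flange | 1440.00 | 60.00 | 6.00 | 86400.00 | 8640.00
web | 4760.00 | 60.00 | 97.00 | 285600.00 | 461720.00
top flange | 2000.00 | 60.00 | 192.00 | 120000.00 | 384000.00
Σ | 8200.00 |  |  | 492000.00 | 854360.00
X̄ = 492000.00 / 8200.00 = 60.00 mm
Ȳ = 854360.00 / 8200.00 = 104.19 mm

X̄ = 60.00 mm, Ȳ = 104.19 mm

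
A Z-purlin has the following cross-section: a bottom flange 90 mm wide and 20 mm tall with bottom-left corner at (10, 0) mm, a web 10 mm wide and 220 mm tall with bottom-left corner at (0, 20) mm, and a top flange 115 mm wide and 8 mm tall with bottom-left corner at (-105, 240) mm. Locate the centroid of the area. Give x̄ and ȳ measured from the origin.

Part | A | x̄ᵢ | ȳᵢ | A·x̄ᵢ | A·ȳᵢ
bottom flange | 1800.00 | 55.00 | 10.00 | 99000.00 | 18000.00
web | 2200.00 | 5.00 | 130.00 | 11000.00 | 286000.00
top flange | 920.00 | -47.50 | 244.00 | -43700.00 | 224480.00
Σ | 4920.00 |  |  | 66300.00 | 528480.00
x̄ = 66300.00 / 4920.00 = 13.48 mm
ȳ = 528480.00 / 4920.00 = 107.41 mm

x̄ = 13.48 mm, ȳ = 107.41 mm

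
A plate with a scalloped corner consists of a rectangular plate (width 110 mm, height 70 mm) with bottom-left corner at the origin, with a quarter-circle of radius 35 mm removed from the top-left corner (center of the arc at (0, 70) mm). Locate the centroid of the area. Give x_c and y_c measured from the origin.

plate: A = 110 × 70 = 7700.00, centroid at (55.00, 35.00).
removed quarter-circle: A = −¼π·35² = -962.11, centroid at (14.85, 55.15).
ΣA = 6737.89 mm², ΣAx_c = 409208.33 mm³, ΣAy_c = 216443.77 mm³.
x_c = 409208.33/6737.89 = 60.73 mm; y_c = 216443.77/6737.89 = 32.12 mm.

x_c = 60.73 mm, y_c = 32.12 mm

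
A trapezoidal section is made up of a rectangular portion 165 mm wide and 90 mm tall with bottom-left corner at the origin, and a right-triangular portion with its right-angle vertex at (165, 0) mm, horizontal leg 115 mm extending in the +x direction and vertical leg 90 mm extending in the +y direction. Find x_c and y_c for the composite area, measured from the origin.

x_c = 113.73 mm, y_c = 41.12 mm

Part | A | x̄ᵢ | ȳᵢ | A·x̄ᵢ | A·ȳᵢ
rectangular portion | 14850.00 | 82.50 | 45.00 | 1225125.00 | 668250.00
triangular portion | 5175.00 | 203.33 | 30.00 | 1052250.00 | 155250.00
Σ | 20025.00 |  |  | 2277375.00 | 823500.00
x_c = 2277375.00 / 20025.00 = 113.73 mm
y_c = 823500.00 / 20025.00 = 41.12 mm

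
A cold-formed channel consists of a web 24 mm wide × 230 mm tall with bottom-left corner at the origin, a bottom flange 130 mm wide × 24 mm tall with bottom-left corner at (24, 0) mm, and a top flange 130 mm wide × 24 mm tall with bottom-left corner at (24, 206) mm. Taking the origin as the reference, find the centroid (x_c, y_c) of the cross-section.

x_c = 52.86 mm, y_c = 115.00 mm

Part | A | x̄ᵢ | ȳᵢ | A·x̄ᵢ | A·ȳᵢ
web | 5520.00 | 12.00 | 115.00 | 66240.00 | 634800.00
bottom flange | 3120.00 | 89.00 | 12.00 | 277680.00 | 37440.00
top flange | 3120.00 | 89.00 | 218.00 | 277680.00 | 680160.00
Σ | 11760.00 |  |  | 621600.00 | 1352400.00
x_c = 621600.00 / 11760.00 = 52.86 mm
y_c = 1352400.00 / 11760.00 = 115.00 mm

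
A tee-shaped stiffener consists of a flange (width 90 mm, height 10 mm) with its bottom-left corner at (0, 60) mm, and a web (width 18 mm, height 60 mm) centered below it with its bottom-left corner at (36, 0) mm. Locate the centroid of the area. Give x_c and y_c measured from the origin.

x_c = 45.00 mm, y_c = 45.91 mm

web: A = 18 × 60 = 1080.00, centroid at (45.00, 30.00).
flange: A = 90 × 10 = 900.00, centroid at (45.00, 65.00).
ΣA = 1980.00 mm²
ΣAx_c = (1080.00)(45.00) + (900.00)(45.00) = 89100.00 mm³
ΣAy_c = (1080.00)(30.00) + (900.00)(65.00) = 90900.00 mm³
x_c = 89100.00 / 1980.00 = 45.00 mm
y_c = 90900.00 / 1980.00 = 45.91 mm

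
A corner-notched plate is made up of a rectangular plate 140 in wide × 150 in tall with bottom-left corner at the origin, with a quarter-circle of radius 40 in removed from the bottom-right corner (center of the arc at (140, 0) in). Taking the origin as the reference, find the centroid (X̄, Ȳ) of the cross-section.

Part | A | x̄ᵢ | ȳᵢ | A·x̄ᵢ | A·ȳᵢ
plate | 21000.00 | 70.00 | 75.00 | 1470000.00 | 1575000.00
removed quarter-circle | -1256.64 | 123.02 | 16.98 | -154595.86 | -21333.33
Σ | 19743.36 |  |  | 1315404.14 | 1553666.67
X̄ = 1315404.14 / 19743.36 = 66.63 in
Ȳ = 1553666.67 / 19743.36 = 78.69 in

X̄ = 66.63 in, Ȳ = 78.69 in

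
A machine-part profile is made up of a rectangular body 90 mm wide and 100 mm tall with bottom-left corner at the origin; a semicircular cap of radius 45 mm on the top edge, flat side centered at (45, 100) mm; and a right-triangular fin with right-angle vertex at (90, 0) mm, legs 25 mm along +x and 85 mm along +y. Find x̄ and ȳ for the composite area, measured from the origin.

x̄ = 49.28 mm, ȳ = 64.86 mm

Part | A | x̄ᵢ | ȳᵢ | A·x̄ᵢ | A·ȳᵢ
rectangular body | 9000.00 | 45.00 | 50.00 | 405000.00 | 450000.00
semicircular top | 3180.86 | 45.00 | 119.10 | 143138.82 | 378836.26
triangular fin | 1062.50 | 98.33 | 28.33 | 104479.17 | 30104.17
Σ | 13243.36 |  |  | 652617.98 | 858940.42
x̄ = 652617.98 / 13243.36 = 49.28 mm
ȳ = 858940.42 / 13243.36 = 64.86 mm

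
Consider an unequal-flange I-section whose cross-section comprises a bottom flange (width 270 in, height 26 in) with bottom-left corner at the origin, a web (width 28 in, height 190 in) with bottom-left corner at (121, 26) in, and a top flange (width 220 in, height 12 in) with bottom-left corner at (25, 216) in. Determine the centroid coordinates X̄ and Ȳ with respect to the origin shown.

X̄ = 135.00 in, Ȳ = 88.19 in

bottom flange: A = 270 × 26 = 7020.00, centroid at (135.00, 13.00).
web: A = 28 × 190 = 5320.00, centroid at (135.00, 121.00).
top flange: A = 220 × 12 = 2640.00, centroid at (135.00, 222.00).
ΣA = 14980.00 in², ΣAX̄ = 2022300.00 in³, ΣAȲ = 1321060.00 in³.
X̄ = 2022300.00/14980.00 = 135.00 in; Ȳ = 1321060.00/14980.00 = 88.19 in.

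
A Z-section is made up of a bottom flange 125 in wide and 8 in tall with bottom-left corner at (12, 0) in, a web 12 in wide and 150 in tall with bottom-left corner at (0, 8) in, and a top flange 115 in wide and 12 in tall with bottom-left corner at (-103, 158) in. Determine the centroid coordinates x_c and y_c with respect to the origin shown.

x_c = 5.39 in, y_c = 90.84 in

Part | A | x̄ᵢ | ȳᵢ | A·x̄ᵢ | A·ȳᵢ
bottom flange | 1000.00 | 74.50 | 4.00 | 74500.00 | 4000.00
web | 1800.00 | 6.00 | 83.00 | 10800.00 | 149400.00
top flange | 1380.00 | -45.50 | 164.00 | -62790.00 | 226320.00
Σ | 4180.00 |  |  | 22510.00 | 379720.00
x_c = 22510.00 / 4180.00 = 5.39 in
y_c = 379720.00 / 4180.00 = 90.84 in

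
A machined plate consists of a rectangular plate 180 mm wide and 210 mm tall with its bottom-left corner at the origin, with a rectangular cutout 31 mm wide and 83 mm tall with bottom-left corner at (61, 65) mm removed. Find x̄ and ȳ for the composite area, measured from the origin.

x̄ = 90.99 mm, ȳ = 104.89 mm

plate: A = 180 × 210 = 37800.00, centroid at (90.00, 105.00).
hole: A = −(31 × 83) = -2573.00, centroid at (76.50, 106.50).
ΣA = 35227.00 mm²
ΣAx̄ = (37800.00)(90.00) + (-2573.00)(76.50) = 3205165.50 mm³
ΣAȳ = (37800.00)(105.00) + (-2573.00)(106.50) = 3694975.50 mm³
x̄ = 3205165.50 / 35227.00 = 90.99 mm
ȳ = 3694975.50 / 35227.00 = 104.89 mm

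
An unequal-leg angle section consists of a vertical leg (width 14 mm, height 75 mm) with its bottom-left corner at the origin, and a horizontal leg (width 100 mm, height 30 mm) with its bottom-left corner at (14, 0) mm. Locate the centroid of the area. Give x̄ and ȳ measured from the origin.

vertical leg: A = 14 × 75 = 1050.00, centroid at (7.00, 37.50).
horizontal leg: A = 100 × 30 = 3000.00, centroid at (64.00, 15.00).
ΣA = 4050.00 mm²
ΣAx̄ = (1050.00)(7.00) + (3000.00)(64.00) = 199350.00 mm³
ΣAȳ = (1050.00)(37.50) + (3000.00)(15.00) = 84375.00 mm³
x̄ = 199350.00 / 4050.00 = 49.22 mm
ȳ = 84375.00 / 4050.00 = 20.83 mm

x̄ = 49.22 mm, ȳ = 20.83 mm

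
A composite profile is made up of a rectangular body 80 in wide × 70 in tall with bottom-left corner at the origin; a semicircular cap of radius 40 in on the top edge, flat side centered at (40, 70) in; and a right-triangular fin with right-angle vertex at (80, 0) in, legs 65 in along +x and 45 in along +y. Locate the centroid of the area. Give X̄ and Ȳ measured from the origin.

rectangular body: A = 80 × 70 = 5600.00, centroid at (40.00, 35.00).
semicircular top: A = ½π·40² = 2513.27, centroid at (40.00, 86.98).
triangular fin: A = ½·65·45 = 1462.50, centroid at (101.67, 15.00).
ΣA = 9575.77 in²
ΣAX̄ = (5600.00)(40.00) + (2513.27)(40.00) + (1462.50)(101.67) = 473218.46 in³
ΣAȲ = (5600.00)(35.00) + (2513.27)(86.98) + (1462.50)(15.00) = 436533.36 in³
X̄ = 473218.46 / 9575.77 = 49.42 in
Ȳ = 436533.36 / 9575.77 = 45.59 in

X̄ = 49.42 in, Ȳ = 45.59 in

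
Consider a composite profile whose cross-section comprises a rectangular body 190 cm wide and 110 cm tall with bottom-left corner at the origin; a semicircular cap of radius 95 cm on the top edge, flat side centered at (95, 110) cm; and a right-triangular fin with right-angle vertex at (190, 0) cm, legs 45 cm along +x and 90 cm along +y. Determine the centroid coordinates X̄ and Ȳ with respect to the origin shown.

X̄ = 101.00 cm, Ȳ = 90.06 cm

Part | A | x̄ᵢ | ȳᵢ | A·x̄ᵢ | A·ȳᵢ
rectangular body | 20900.00 | 95.00 | 55.00 | 1985500.00 | 1149500.00
semicircular top | 14176.44 | 95.00 | 150.32 | 1346761.50 | 2130991.39
triangular fin | 2025.00 | 205.00 | 30.00 | 415125.00 | 60750.00
Σ | 37101.44 |  |  | 3747386.50 | 3341241.39
X̄ = 3747386.50 / 37101.44 = 101.00 cm
Ȳ = 3341241.39 / 37101.44 = 90.06 cm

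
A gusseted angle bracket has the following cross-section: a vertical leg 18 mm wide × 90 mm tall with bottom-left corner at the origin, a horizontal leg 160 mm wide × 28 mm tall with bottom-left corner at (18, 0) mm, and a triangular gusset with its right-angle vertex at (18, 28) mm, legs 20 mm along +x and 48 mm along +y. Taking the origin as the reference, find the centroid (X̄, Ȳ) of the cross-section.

Part | A | x̄ᵢ | ȳᵢ | A·x̄ᵢ | A·ȳᵢ
vertical leg | 1620.00 | 9.00 | 45.00 | 14580.00 | 72900.00
horizontal leg | 4480.00 | 98.00 | 14.00 | 439040.00 | 62720.00
gusset | 480.00 | 24.67 | 44.00 | 11840.00 | 21120.00
Σ | 6580.00 |  |  | 465460.00 | 156740.00
X̄ = 465460.00 / 6580.00 = 70.74 mm
Ȳ = 156740.00 / 6580.00 = 23.82 mm

X̄ = 70.74 mm, Ȳ = 23.82 mm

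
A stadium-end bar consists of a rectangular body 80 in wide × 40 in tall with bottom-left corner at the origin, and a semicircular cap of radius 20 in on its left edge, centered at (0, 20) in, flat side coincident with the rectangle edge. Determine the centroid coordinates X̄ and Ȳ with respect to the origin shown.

X̄ = 32.04 in, Ȳ = 20.00 in

rectangular body: A = 80 × 40 = 3200.00, centroid at (40.00, 20.00).
semicircular end: A = ½π·20² = 628.32, centroid at (-8.49, 20.00).
ΣA = 3828.32 in², ΣAX̄ = 122666.67 in³, ΣAȲ = 76566.37 in³.
X̄ = 122666.67/3828.32 = 32.04 in; Ȳ = 76566.37/3828.32 = 20.00 in.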